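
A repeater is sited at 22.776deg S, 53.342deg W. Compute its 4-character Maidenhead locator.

GG37

Add 180° to longitude and 90° to latitude: 126.66, 67.22.
Field: 126.66/20 → 6 → G, 67.22/10 → 6 → G; chars GG.
Square: 6.66/2 → 3, 7.22/1 → 7; chars 37.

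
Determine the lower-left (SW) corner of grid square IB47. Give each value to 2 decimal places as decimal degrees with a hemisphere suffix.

73.00° S, 12.00° W

Field I=8, B=1: +8·20° lon, +1·10° lat → SW at lon -20°, lat -80°.
Square 4, 7: +4·2° lon, +7·1° lat → SW at lon -12°, lat -73°.
latitude 73.00° S, longitude 12.00° W.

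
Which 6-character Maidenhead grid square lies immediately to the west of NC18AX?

NC08xx

Longitude subsquare a = 0; −1 → -1, wraps to 23 = x, carry into square.
Longitude square 1; −1 → 0.
The latitude characters are unchanged.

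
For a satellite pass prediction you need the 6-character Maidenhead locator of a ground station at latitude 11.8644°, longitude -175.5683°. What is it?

AK21fu

Add 180° to longitude and 90° to latitude: 4.4317, 101.8644.
Field: lon ⌊4.4317/20⌋ = 0 → A; lat ⌊101.8644/10⌋ = 10 → K.
Square: lon ⌊4.4317/2⌋ = 2; lat ⌊1.8644/1⌋ = 1.
Subsquare: lon ⌊0.4317/0.0833333⌋ = 5 → f; lat ⌊0.8644/0.0416667⌋ = 20 → u.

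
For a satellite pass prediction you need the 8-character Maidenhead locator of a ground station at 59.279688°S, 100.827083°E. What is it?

OD00jr92

Shift to the Maidenhead origin (180°W, 90°S): lon 280.82708, lat 30.72031.
Field: lon ⌊280.82708/20⌋ = 14 → O; lat ⌊30.72031/10⌋ = 3 → D.
Square: lon ⌊0.82708/2⌋ = 0; lat ⌊0.72031/1⌋ = 0.
Subsquare: lon ⌊0.82708/0.0833333⌋ = 9 → j; lat ⌊0.72031/0.0416667⌋ = 17 → r.
Extended square: lon ⌊0.07708/0.00833333⌋ = 9; lat ⌊0.01198/0.00416667⌋ = 2.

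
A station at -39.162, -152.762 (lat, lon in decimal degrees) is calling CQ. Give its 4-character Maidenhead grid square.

BF30

Add 180° to longitude and 90° to latitude: 27.24, 50.84.
Field: lon ⌊27.24/20⌋ = 1 → B; lat ⌊50.84/10⌋ = 5 → F.
Square: lon ⌊7.24/2⌋ = 3; lat ⌊0.84/1⌋ = 0.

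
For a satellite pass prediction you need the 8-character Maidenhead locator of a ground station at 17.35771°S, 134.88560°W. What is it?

Shift to the Maidenhead origin (180°W, 90°S): lon 45.11440, lat 72.64229.
Field: lon ⌊45.11440/20⌋ = 2 → C; lat ⌊72.64229/10⌋ = 7 → H.
Square: lon ⌊5.11440/2⌋ = 2; lat ⌊2.64229/1⌋ = 2.
Subsquare: lon ⌊1.11440/0.0833333⌋ = 13 → n; lat ⌊0.64229/0.0416667⌋ = 15 → p.
Extended square: lon ⌊0.03107/0.00833333⌋ = 3; lat ⌊0.01729/0.00416667⌋ = 4.

CH22np34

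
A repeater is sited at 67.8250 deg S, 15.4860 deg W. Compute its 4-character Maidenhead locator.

IC22

Offset from 180°W / 90°S: lon 164.51°, lat 22.17°.
Field (20°×10°, letters A–R): 164.51/20 → 8 → I, 22.17/10 → 2 → C; chars IC.
Square (2°×1°, digits 0–9): 4.51/2 → 2, 2.17/1 → 2; chars 22.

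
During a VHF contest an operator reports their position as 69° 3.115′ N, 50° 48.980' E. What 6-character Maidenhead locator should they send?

Offset from 180°W / 90°S: lon 230.8163°, lat 159.0519°.
Field: lon ⌊230.8163/20⌋ = 11 → L; lat ⌊159.0519/10⌋ = 15 → P.
Square: lon ⌊10.8163/2⌋ = 5; lat ⌊9.0519/1⌋ = 9.
Subsquare: lon ⌊0.8163/0.0833333⌋ = 9 → j; lat ⌊0.0519/0.0416667⌋ = 1 → b.

LP59jb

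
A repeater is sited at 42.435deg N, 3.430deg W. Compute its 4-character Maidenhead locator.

IN82

Offset from 180°W / 90°S: lon 176.57°, lat 132.44°.
Field (20°×10°, letters A–R): 176.57/20 → 8 → I, 132.44/10 → 13 → N; chars IN.
Square (2°×1°, digits 0–9): 16.57/2 → 8, 2.44/1 → 2; chars 82.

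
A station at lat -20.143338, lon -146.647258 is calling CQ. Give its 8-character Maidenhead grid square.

BG69qu25

Shift to the Maidenhead origin (180°W, 90°S): lon 33.35274, lat 69.85666.
Field: lon ⌊33.35274/20⌋ = 1 → B; lat ⌊69.85666/10⌋ = 6 → G.
Square: lon ⌊13.35274/2⌋ = 6; lat ⌊9.85666/1⌋ = 9.
Subsquare: lon ⌊1.35274/0.0833333⌋ = 16 → q; lat ⌊0.85666/0.0416667⌋ = 20 → u.
Extended square: lon ⌊0.01941/0.00833333⌋ = 2; lat ⌊0.02333/0.00416667⌋ = 5.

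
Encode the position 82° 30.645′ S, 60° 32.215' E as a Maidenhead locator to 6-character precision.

Add 180° to longitude and 90° to latitude: 240.5369, 7.4892.
Field (20°×10°, letters A–R): 240.5369/20 → 12 → M, 7.4892/10 → 0 → A; chars MA.
Square (2°×1°, digits 0–9): 0.5369/2 → 0, 7.4892/1 → 7; chars 07.
Subsquare (5′×2.5′, letters a–x): 0.5369/0.0833333 → 6 → g, 0.4892/0.0416667 → 11 → l; chars gl.

MA07gl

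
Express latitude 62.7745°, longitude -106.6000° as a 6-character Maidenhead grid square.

DP62qs

Shift to the Maidenhead origin (180°W, 90°S): lon 73.4000, lat 152.7745.
Field (20°×10°, letters A–R): lon ⌊73.4000/20⌋ = 3 → D; lat ⌊152.7745/10⌋ = 15 → P.
Square (2°×1°, digits 0–9): lon ⌊13.4000/2⌋ = 6; lat ⌊2.7745/1⌋ = 2.
Subsquare (5′×2.5′, letters a–x): lon ⌊1.4000/0.0833333⌋ = 16 → q; lat ⌊0.7745/0.0416667⌋ = 18 → s.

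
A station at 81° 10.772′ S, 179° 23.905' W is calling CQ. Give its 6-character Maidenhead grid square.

AA08ht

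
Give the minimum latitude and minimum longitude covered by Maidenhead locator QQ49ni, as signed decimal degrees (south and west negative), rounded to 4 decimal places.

79.3333, 149.0833

Field Q=16, Q=16: +16·20° lon, +16·10° lat → SW at lon 140°, lat 70°.
Square 4, 9: +4·2° lon, +9·1° lat → SW at lon 148°, lat 79°.
Subsquare n=13, i=8: +13·0.0833333° lon, +8·0.0416667° lat → SW at lon 149.083°, lat 79.3333°.
latitude 79.3333, longitude 149.0833.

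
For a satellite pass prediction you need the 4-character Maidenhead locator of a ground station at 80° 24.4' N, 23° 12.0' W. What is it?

HR80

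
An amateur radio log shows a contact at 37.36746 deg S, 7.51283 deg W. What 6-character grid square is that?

IF62fp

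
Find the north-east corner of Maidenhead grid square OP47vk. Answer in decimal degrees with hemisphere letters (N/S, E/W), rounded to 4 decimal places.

67.4583° N, 109.8333° E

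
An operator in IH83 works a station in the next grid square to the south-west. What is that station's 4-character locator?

Longitude square 8; −1 → 7.
Latitude square 3; −1 → 2.

IH72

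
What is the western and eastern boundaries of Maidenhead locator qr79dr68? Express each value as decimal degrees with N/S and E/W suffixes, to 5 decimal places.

Field Q=16, R=17: +16·20° lon, +17·10° lat → SW at lon 140°, lat 80°.
Square 7, 9: +7·2° lon, +9·1° lat → SW at lon 154°, lat 89°.
Subsquare d=3, r=17: +3·0.0833333° lon, +17·0.0416667° lat → SW at lon 154.25°, lat 89.7083°.
Extended square 6, 8: +6·0.00833333° lon, +8·0.00416667° lat → SW at lon 154.3°, lat 89.7417°.
Cell spans 0.00833333° lon × 0.00416667° lat.
west 154.30000° E, east 154.30833° E.

154.30000° E, 154.30833° E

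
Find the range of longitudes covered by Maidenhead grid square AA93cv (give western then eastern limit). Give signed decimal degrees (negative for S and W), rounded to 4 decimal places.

-161.8333, -161.7500

Field A=0, A=0: +0·20° lon, +0·10° lat → SW at lon -180°, lat -90°.
Square 9, 3: +9·2° lon, +3·1° lat → SW at lon -162°, lat -87°.
Subsquare c=2, v=21: +2·0.0833333° lon, +21·0.0416667° lat → SW at lon -161.833°, lat -86.125°.
Cell spans 0.0833333° lon × 0.0416667° lat.
west -161.8333, east -161.7500.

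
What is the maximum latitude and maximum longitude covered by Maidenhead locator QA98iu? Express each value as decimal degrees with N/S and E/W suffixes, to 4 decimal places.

Field Q=16, A=0: +16·20° lon, +0·10° lat → SW at lon 140°, lat -90°.
Square 9, 8: +9·2° lon, +8·1° lat → SW at lon 158°, lat -82°.
Subsquare i=8, u=20: +8·0.0833333° lon, +20·0.0416667° lat → SW at lon 158.667°, lat -81.1667°.
Cell spans 0.0833333° lon × 0.0416667° lat. NE corner is SW corner plus one full cell.
latitude 81.1250° S, longitude 158.7500° E.

81.1250° S, 158.7500° E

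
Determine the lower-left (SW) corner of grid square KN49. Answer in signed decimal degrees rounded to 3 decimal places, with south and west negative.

Field K=10, N=13: +10·20° lon, +13·10° lat → SW at lon 20°, lat 40°.
Square 4, 9: +4·2° lon, +9·1° lat → SW at lon 28°, lat 49°.
latitude 49.000, longitude 28.000.

49.000, 28.000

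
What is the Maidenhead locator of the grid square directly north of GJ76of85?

GJ76of86

Latitude extended square 5; +1 → 6.
The longitude characters are unchanged.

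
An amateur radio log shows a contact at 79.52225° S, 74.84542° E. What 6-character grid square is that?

Shift to the Maidenhead origin (180°W, 90°S): lon 254.8454, lat 10.4778.
Field: lon ⌊254.8454/20⌋ = 12 → M; lat ⌊10.4778/10⌋ = 1 → B.
Square: lon ⌊14.8454/2⌋ = 7; lat ⌊0.4778/1⌋ = 0.
Subsquare: lon ⌊0.8454/0.0833333⌋ = 10 → k; lat ⌊0.4778/0.0416667⌋ = 11 → l.

MB70kl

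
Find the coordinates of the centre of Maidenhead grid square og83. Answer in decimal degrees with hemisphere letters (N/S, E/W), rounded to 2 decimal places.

26.50° S, 117.00° E

Field O=14, G=6: +14·20° lon, +6·10° lat → SW at lon 100°, lat -30°.
Square 8, 3: +8·2° lon, +3·1° lat → SW at lon 116°, lat -27°.
Cell spans 2° lon × 1° lat. Centre is SW corner plus half of each.
latitude 26.50° S, longitude 117.00° E.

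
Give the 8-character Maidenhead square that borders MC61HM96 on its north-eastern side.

Longitude extended square 9; +1 → 10, wraps to 0, carry into subsquare.
Longitude subsquare h = 7; +1 → 8 = i.
Latitude extended square 6; +1 → 7.

MC61im07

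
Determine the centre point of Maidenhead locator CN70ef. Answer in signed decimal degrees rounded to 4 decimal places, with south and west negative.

Field C=2, N=13: +2·20° lon, +13·10° lat → SW at lon -140°, lat 40°.
Square 7, 0: +7·2° lon, +0·1° lat → SW at lon -126°, lat 40°.
Subsquare e=4, f=5: +4·0.0833333° lon, +5·0.0416667° lat → SW at lon -125.667°, lat 40.2083°.
Cell spans 0.0833333° lon × 0.0416667° lat. Centre is SW corner plus half of each.
latitude 40.2292, longitude -125.6250.

40.2292, -125.6250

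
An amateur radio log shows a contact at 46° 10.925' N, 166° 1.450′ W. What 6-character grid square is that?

Shift to the Maidenhead origin (180°W, 90°S): lon 13.9758, lat 136.1821.
Field (20°×10°, letters A–R): lon ⌊13.9758/20⌋ = 0 → A; lat ⌊136.1821/10⌋ = 13 → N.
Square (2°×1°, digits 0–9): lon ⌊13.9758/2⌋ = 6; lat ⌊6.1821/1⌋ = 6.
Subsquare (5′×2.5′, letters a–x): lon ⌊1.9758/0.0833333⌋ = 23 → x; lat ⌊0.1821/0.0416667⌋ = 4 → e.

AN66xe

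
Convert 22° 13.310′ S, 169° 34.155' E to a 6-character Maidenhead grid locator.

RG47ss

Add 180° to longitude and 90° to latitude: 349.5693, 67.7782.
Field: lon ⌊349.5693/20⌋ = 17 → R; lat ⌊67.7782/10⌋ = 6 → G.
Square: lon ⌊9.5693/2⌋ = 4; lat ⌊7.7782/1⌋ = 7.
Subsquare: lon ⌊1.5693/0.0833333⌋ = 18 → s; lat ⌊0.7782/0.0416667⌋ = 18 → s.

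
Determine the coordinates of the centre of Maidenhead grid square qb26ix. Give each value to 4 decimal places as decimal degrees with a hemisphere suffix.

73.0208° S, 144.7083° E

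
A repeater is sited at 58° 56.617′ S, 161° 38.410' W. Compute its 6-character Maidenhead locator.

AD91eb

Add 180° to longitude and 90° to latitude: 18.3598, 31.0564.
Field: lon ⌊18.3598/20⌋ = 0 → A; lat ⌊31.0564/10⌋ = 3 → D.
Square: lon ⌊18.3598/2⌋ = 9; lat ⌊1.0564/1⌋ = 1.
Subsquare: lon ⌊0.3598/0.0833333⌋ = 4 → e; lat ⌊0.0564/0.0416667⌋ = 1 → b.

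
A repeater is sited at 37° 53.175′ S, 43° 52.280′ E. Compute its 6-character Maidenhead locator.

Add 180° to longitude and 90° to latitude: 223.8713, 52.1138.
Field (20°×10°, letters A–R): lon ⌊223.8713/20⌋ = 11 → L; lat ⌊52.1138/10⌋ = 5 → F.
Square (2°×1°, digits 0–9): lon ⌊3.8713/2⌋ = 1; lat ⌊2.1138/1⌋ = 2.
Subsquare (5′×2.5′, letters a–x): lon ⌊1.8713/0.0833333⌋ = 22 → w; lat ⌊0.1138/0.0416667⌋ = 2 → c.

LF12wc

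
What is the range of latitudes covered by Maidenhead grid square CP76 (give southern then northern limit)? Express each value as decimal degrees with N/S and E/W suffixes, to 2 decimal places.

66.00° N, 67.00° N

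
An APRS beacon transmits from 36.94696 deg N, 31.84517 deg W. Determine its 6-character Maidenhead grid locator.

HM46bw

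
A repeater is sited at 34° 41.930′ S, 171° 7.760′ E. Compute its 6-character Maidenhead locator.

Offset from 180°W / 90°S: lon 351.1293°, lat 55.3012°.
Field: 351.1293/20 → 17 → R, 55.3012/10 → 5 → F; chars RF.
Square: 11.1293/2 → 5, 5.3012/1 → 5; chars 55.
Subsquare: 1.1293/0.0833333 → 13 → n, 0.3012/0.0416667 → 7 → h; chars nh.

RF55nh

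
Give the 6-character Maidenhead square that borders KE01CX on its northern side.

KE02ca

Latitude subsquare x = 23; +1 → 24, wraps to 0 = a, carry into square.
Latitude square 1; +1 → 2.
The longitude characters are unchanged.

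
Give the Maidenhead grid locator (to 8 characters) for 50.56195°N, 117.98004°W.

DO10an24

Offset from 180°W / 90°S: lon 62.01996°, lat 140.56195°.
Field: 62.01996/20 → 3 → D, 140.56195/10 → 14 → O; chars DO.
Square: 2.01996/2 → 1, 0.56195/1 → 0; chars 10.
Subsquare: 0.01996/0.0833333 → 0 → a, 0.56195/0.0416667 → 13 → n; chars an.
Extended square: 0.01996/0.00833333 → 2, 0.02028/0.00416667 → 4; chars 24.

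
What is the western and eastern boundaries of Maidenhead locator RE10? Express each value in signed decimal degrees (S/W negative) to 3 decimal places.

Field R=17, E=4: +17·20° lon, +4·10° lat → SW at lon 160°, lat -50°.
Square 1, 0: +1·2° lon, +0·1° lat → SW at lon 162°, lat -50°.
Cell spans 2° lon × 1° lat.
west 162.000, east 164.000.

162.000, 164.000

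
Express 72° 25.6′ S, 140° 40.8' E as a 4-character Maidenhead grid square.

Add 180° to longitude and 90° to latitude: 320.68, 17.57.
Field: 320.68/20 → 16 → Q, 17.57/10 → 1 → B; chars QB.
Square: 0.68/2 → 0, 7.57/1 → 7; chars 07.

QB07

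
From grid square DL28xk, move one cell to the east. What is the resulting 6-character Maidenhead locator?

DL38ak

Longitude subsquare x = 23; +1 → 24, wraps to 0 = a, carry into square.
Longitude square 2; +1 → 3.
The latitude characters are unchanged.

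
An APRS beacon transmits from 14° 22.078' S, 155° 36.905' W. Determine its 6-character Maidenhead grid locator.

Shift to the Maidenhead origin (180°W, 90°S): lon 24.3849, lat 75.6320.
Field: lon ⌊24.3849/20⌋ = 1 → B; lat ⌊75.6320/10⌋ = 7 → H.
Square: lon ⌊4.3849/2⌋ = 2; lat ⌊5.6320/1⌋ = 5.
Subsquare: lon ⌊0.3849/0.0833333⌋ = 4 → e; lat ⌊0.6320/0.0416667⌋ = 15 → p.

BH25ep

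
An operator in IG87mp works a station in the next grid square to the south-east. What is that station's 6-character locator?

IG87no

Longitude subsquare m = 12; +1 → 13 = n.
Latitude subsquare p = 15; −1 → 14 = o.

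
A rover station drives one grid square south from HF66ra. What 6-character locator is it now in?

Latitude subsquare a = 0; −1 → -1, wraps to 23 = x, carry into square.
Latitude square 6; −1 → 5.
The longitude characters are unchanged.

HF65rx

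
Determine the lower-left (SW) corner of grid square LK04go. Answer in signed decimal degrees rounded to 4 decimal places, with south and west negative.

Field L=11, K=10: +11·20° lon, +10·10° lat → SW at lon 40°, lat 10°.
Square 0, 4: +0·2° lon, +4·1° lat → SW at lon 40°, lat 14°.
Subsquare g=6, o=14: +6·0.0833333° lon, +14·0.0416667° lat → SW at lon 40.5°, lat 14.5833°.
latitude 14.5833, longitude 40.5000.

14.5833, 40.5000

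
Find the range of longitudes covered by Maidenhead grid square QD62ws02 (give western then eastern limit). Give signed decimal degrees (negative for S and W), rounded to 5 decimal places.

153.83333, 153.84167

Field Q=16, D=3: +16·20° lon, +3·10° lat → SW at lon 140°, lat -60°.
Square 6, 2: +6·2° lon, +2·1° lat → SW at lon 152°, lat -58°.
Subsquare w=22, s=18: +22·0.0833333° lon, +18·0.0416667° lat → SW at lon 153.833°, lat -57.25°.
Extended square 0, 2: +0·0.00833333° lon, +2·0.00416667° lat → SW at lon 153.833°, lat -57.2417°.
Cell spans 0.00833333° lon × 0.00416667° lat.
west 153.83333, east 153.84167.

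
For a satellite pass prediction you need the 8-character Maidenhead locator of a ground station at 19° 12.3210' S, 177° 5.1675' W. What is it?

Shift to the Maidenhead origin (180°W, 90°S): lon 2.91387, lat 70.79465.
Field (20°×10°, letters A–R): 2.91387/20 → 0 → A, 70.79465/10 → 7 → H; chars AH.
Square (2°×1°, digits 0–9): 2.91387/2 → 1, 0.79465/1 → 0; chars 10.
Subsquare (5′×2.5′, letters a–x): 0.91387/0.0833333 → 10 → k, 0.79465/0.0416667 → 19 → t; chars kt.
Extended square (30″×15″, digits 0–9): 0.08054/0.00833333 → 9, 0.00298/0.00416667 → 0; chars 90.

AH10kt90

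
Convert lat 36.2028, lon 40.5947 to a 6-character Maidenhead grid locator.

LM06he

Shift to the Maidenhead origin (180°W, 90°S): lon 220.5947, lat 126.2028.
Field (20°×10°, letters A–R): lon ⌊220.5947/20⌋ = 11 → L; lat ⌊126.2028/10⌋ = 12 → M.
Square (2°×1°, digits 0–9): lon ⌊0.5947/2⌋ = 0; lat ⌊6.2028/1⌋ = 6.
Subsquare (5′×2.5′, letters a–x): lon ⌊0.5947/0.0833333⌋ = 7 → h; lat ⌊0.2028/0.0416667⌋ = 4 → e.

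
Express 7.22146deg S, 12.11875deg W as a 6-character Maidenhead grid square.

Add 180° to longitude and 90° to latitude: 167.8812, 82.7785.
Field: lon ⌊167.8812/20⌋ = 8 → I; lat ⌊82.7785/10⌋ = 8 → I.
Square: lon ⌊7.8812/2⌋ = 3; lat ⌊2.7785/1⌋ = 2.
Subsquare: lon ⌊1.8812/0.0833333⌋ = 22 → w; lat ⌊0.7785/0.0416667⌋ = 18 → s.

II32ws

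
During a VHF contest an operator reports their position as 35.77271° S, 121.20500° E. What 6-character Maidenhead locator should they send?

Add 180° to longitude and 90° to latitude: 301.2050, 54.2273.
Field: 301.2050/20 → 15 → P, 54.2273/10 → 5 → F; chars PF.
Square: 1.2050/2 → 0, 4.2273/1 → 4; chars 04.
Subsquare: 1.2050/0.0833333 → 14 → o, 0.2273/0.0416667 → 5 → f; chars of.

PF04of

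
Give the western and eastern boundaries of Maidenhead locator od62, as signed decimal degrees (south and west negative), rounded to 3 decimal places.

112.000, 114.000

Field O=14, D=3: +14·20° lon, +3·10° lat → SW at lon 100°, lat -60°.
Square 6, 2: +6·2° lon, +2·1° lat → SW at lon 112°, lat -58°.
Cell spans 2° lon × 1° lat.
west 112.000, east 114.000.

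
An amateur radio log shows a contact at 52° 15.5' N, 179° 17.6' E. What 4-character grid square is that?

Offset from 180°W / 90°S: lon 359.29°, lat 142.26°.
Field: 359.29/20 → 17 → R, 142.26/10 → 14 → O; chars RO.
Square: 19.29/2 → 9, 2.26/1 → 2; chars 92.

RO92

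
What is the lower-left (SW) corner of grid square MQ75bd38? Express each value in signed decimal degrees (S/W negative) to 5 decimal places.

75.15833, 74.10833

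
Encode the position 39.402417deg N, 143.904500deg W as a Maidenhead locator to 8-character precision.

BM89bj16

Shift to the Maidenhead origin (180°W, 90°S): lon 36.09550, lat 129.40242.
Field (20°×10°, letters A–R): 36.09550/20 → 1 → B, 129.40242/10 → 12 → M; chars BM.
Square (2°×1°, digits 0–9): 16.09550/2 → 8, 9.40242/1 → 9; chars 89.
Subsquare (5′×2.5′, letters a–x): 0.09550/0.0833333 → 1 → b, 0.40242/0.0416667 → 9 → j; chars bj.
Extended square (30″×15″, digits 0–9): 0.01217/0.00833333 → 1, 0.02742/0.00416667 → 6; chars 16.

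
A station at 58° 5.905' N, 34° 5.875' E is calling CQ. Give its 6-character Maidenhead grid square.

KO78bc

Add 180° to longitude and 90° to latitude: 214.0979, 148.0984.
Field: 214.0979/20 → 10 → K, 148.0984/10 → 14 → O; chars KO.
Square: 14.0979/2 → 7, 8.0984/1 → 8; chars 78.
Subsquare: 0.0979/0.0833333 → 1 → b, 0.0984/0.0416667 → 2 → c; chars bc.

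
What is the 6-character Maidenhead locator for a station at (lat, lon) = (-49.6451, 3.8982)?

JE10wi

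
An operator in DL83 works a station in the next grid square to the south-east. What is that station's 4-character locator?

DL92

Longitude square 8; +1 → 9.
Latitude square 3; −1 → 2.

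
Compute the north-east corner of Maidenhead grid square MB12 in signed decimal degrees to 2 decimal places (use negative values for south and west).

Field M=12, B=1: +12·20° lon, +1·10° lat → SW at lon 60°, lat -80°.
Square 1, 2: +1·2° lon, +2·1° lat → SW at lon 62°, lat -78°.
Cell spans 2° lon × 1° lat. NE corner is SW corner plus one full cell.
latitude -77.00, longitude 64.00.

-77.00, 64.00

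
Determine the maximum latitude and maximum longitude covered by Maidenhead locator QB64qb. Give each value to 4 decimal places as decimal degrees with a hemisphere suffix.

75.9167° S, 153.4167° E

Field Q=16, B=1: +16·20° lon, +1·10° lat → SW at lon 140°, lat -80°.
Square 6, 4: +6·2° lon, +4·1° lat → SW at lon 152°, lat -76°.
Subsquare q=16, b=1: +16·0.0833333° lon, +1·0.0416667° lat → SW at lon 153.333°, lat -75.9583°.
Cell spans 0.0833333° lon × 0.0416667° lat. NE corner is SW corner plus one full cell.
latitude 75.9167° S, longitude 153.4167° E.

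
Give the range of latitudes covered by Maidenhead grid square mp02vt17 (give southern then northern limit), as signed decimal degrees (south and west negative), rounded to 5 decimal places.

Field M=12, P=15: +12·20° lon, +15·10° lat → SW at lon 60°, lat 60°.
Square 0, 2: +0·2° lon, +2·1° lat → SW at lon 60°, lat 62°.
Subsquare v=21, t=19: +21·0.0833333° lon, +19·0.0416667° lat → SW at lon 61.75°, lat 62.7917°.
Extended square 1, 7: +1·0.00833333° lon, +7·0.00416667° lat → SW at lon 61.7583°, lat 62.8208°.
Cell spans 0.00833333° lon × 0.00416667° lat.
south 62.82083, north 62.82500.

62.82083, 62.82500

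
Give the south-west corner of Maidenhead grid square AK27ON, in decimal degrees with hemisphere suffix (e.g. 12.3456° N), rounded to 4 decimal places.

17.5417° N, 174.8333° W

Field A=0, K=10: +0·20° lon, +10·10° lat → SW at lon -180°, lat 10°.
Square 2, 7: +2·2° lon, +7·1° lat → SW at lon -176°, lat 17°.
Subsquare o=14, n=13: +14·0.0833333° lon, +13·0.0416667° lat → SW at lon -174.833°, lat 17.5417°.
latitude 17.5417° N, longitude 174.8333° W.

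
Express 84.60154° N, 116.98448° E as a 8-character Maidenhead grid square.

OR84lo84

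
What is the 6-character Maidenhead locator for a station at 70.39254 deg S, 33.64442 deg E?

Shift to the Maidenhead origin (180°W, 90°S): lon 213.6444, lat 19.6075.
Field: lon ⌊213.6444/20⌋ = 10 → K; lat ⌊19.6075/10⌋ = 1 → B.
Square: lon ⌊13.6444/2⌋ = 6; lat ⌊9.6075/1⌋ = 9.
Subsquare: lon ⌊1.6444/0.0833333⌋ = 19 → t; lat ⌊0.6075/0.0416667⌋ = 14 → o.

KB69to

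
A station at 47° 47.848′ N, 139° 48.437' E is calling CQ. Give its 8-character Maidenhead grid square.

Add 180° to longitude and 90° to latitude: 319.80728, 137.79747.
Field (20°×10°, letters A–R): lon ⌊319.80728/20⌋ = 15 → P; lat ⌊137.79747/10⌋ = 13 → N.
Square (2°×1°, digits 0–9): lon ⌊19.80728/2⌋ = 9; lat ⌊7.79747/1⌋ = 7.
Subsquare (5′×2.5′, letters a–x): lon ⌊1.80728/0.0833333⌋ = 21 → v; lat ⌊0.79747/0.0416667⌋ = 19 → t.
Extended square (30″×15″, digits 0–9): lon ⌊0.05728/0.00833333⌋ = 6; lat ⌊0.00580/0.00416667⌋ = 1.

PN97vt61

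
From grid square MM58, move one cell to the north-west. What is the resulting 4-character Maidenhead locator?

Longitude square 5; −1 → 4.
Latitude square 8; +1 → 9.

MM49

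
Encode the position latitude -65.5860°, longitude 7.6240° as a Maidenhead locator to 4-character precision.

JC34

Add 180° to longitude and 90° to latitude: 187.62, 24.41.
Field: lon ⌊187.62/20⌋ = 9 → J; lat ⌊24.41/10⌋ = 2 → C.
Square: lon ⌊7.62/2⌋ = 3; lat ⌊4.41/1⌋ = 4.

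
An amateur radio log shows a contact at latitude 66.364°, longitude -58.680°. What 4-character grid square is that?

Shift to the Maidenhead origin (180°W, 90°S): lon 121.32, lat 156.36.
Field (20°×10°, letters A–R): lon ⌊121.32/20⌋ = 6 → G; lat ⌊156.36/10⌋ = 15 → P.
Square (2°×1°, digits 0–9): lon ⌊1.32/2⌋ = 0; lat ⌊6.36/1⌋ = 6.

GP06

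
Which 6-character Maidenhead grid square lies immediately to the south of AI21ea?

AI20ex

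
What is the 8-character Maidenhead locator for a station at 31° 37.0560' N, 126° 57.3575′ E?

Shift to the Maidenhead origin (180°W, 90°S): lon 306.95596, lat 121.61760.
Field: 306.95596/20 → 15 → P, 121.61760/10 → 12 → M; chars PM.
Square: 6.95596/2 → 3, 1.61760/1 → 1; chars 31.
Subsquare: 0.95596/0.0833333 → 11 → l, 0.61760/0.0416667 → 14 → o; chars lo.
Extended square: 0.03929/0.00833333 → 4, 0.03427/0.00416667 → 8; chars 48.

PM31lo48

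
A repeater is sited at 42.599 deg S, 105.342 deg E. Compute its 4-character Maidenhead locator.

OE27

Offset from 180°W / 90°S: lon 285.34°, lat 47.40°.
Field: lon ⌊285.34/20⌋ = 14 → O; lat ⌊47.40/10⌋ = 4 → E.
Square: lon ⌊5.34/2⌋ = 2; lat ⌊7.40/1⌋ = 7.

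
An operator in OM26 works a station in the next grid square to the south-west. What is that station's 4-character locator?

Longitude square 2; −1 → 1.
Latitude square 6; −1 → 5.

OM15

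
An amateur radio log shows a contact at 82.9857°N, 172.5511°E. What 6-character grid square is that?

RR62gx

Add 180° to longitude and 90° to latitude: 352.5511, 172.9857.
Field: 352.5511/20 → 17 → R, 172.9857/10 → 17 → R; chars RR.
Square: 12.5511/2 → 6, 2.9857/1 → 2; chars 62.
Subsquare: 0.5511/0.0833333 → 6 → g, 0.9857/0.0416667 → 23 → x; chars gx.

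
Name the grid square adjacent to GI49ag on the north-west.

GI39xh

Longitude subsquare a = 0; −1 → -1, wraps to 23 = x, carry into square.
Longitude square 4; −1 → 3.
Latitude subsquare g = 6; +1 → 7 = h.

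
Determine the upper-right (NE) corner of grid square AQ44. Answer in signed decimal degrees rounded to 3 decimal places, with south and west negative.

Field A=0, Q=16: +0·20° lon, +16·10° lat → SW at lon -180°, lat 70°.
Square 4, 4: +4·2° lon, +4·1° lat → SW at lon -172°, lat 74°.
Cell spans 2° lon × 1° lat. NE corner is SW corner plus one full cell.
latitude 75.000, longitude -170.000.

75.000, -170.000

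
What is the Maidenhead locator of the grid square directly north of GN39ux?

GO30ua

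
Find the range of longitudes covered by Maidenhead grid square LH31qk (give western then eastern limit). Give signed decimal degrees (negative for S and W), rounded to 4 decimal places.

47.3333, 47.4167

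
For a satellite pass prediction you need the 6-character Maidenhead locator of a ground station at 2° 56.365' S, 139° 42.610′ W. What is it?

CI07db

Offset from 180°W / 90°S: lon 40.2898°, lat 87.0606°.
Field: lon ⌊40.2898/20⌋ = 2 → C; lat ⌊87.0606/10⌋ = 8 → I.
Square: lon ⌊0.2898/2⌋ = 0; lat ⌊7.0606/1⌋ = 7.
Subsquare: lon ⌊0.2898/0.0833333⌋ = 3 → d; lat ⌊0.0606/0.0416667⌋ = 1 → b.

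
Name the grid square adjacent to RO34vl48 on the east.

RO34vl58

Longitude extended square 4; +1 → 5.
The latitude characters are unchanged.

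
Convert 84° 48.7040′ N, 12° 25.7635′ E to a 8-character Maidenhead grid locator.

JR64ft14

Add 180° to longitude and 90° to latitude: 192.42939, 174.81173.
Field: lon ⌊192.42939/20⌋ = 9 → J; lat ⌊174.81173/10⌋ = 17 → R.
Square: lon ⌊12.42939/2⌋ = 6; lat ⌊4.81173/1⌋ = 4.
Subsquare: lon ⌊0.42939/0.0833333⌋ = 5 → f; lat ⌊0.81173/0.0416667⌋ = 19 → t.
Extended square: lon ⌊0.01273/0.00833333⌋ = 1; lat ⌊0.02007/0.00416667⌋ = 4.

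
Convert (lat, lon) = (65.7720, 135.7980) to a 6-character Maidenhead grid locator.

PP75vs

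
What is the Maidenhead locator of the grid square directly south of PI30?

PH39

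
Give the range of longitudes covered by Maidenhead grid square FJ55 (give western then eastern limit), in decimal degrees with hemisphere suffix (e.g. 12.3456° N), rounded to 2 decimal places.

70.00° W, 68.00° W

Field F=5, J=9: +5·20° lon, +9·10° lat → SW at lon -80°, lat 0°.
Square 5, 5: +5·2° lon, +5·1° lat → SW at lon -70°, lat 5°.
Cell spans 2° lon × 1° lat.
west 70.00° W, east 68.00° W.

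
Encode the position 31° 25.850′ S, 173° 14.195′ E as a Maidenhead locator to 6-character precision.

RF68on

Add 180° to longitude and 90° to latitude: 353.2366, 58.5692.
Field (20°×10°, letters A–R): lon ⌊353.2366/20⌋ = 17 → R; lat ⌊58.5692/10⌋ = 5 → F.
Square (2°×1°, digits 0–9): lon ⌊13.2366/2⌋ = 6; lat ⌊8.5692/1⌋ = 8.
Subsquare (5′×2.5′, letters a–x): lon ⌊1.2366/0.0833333⌋ = 14 → o; lat ⌊0.5692/0.0416667⌋ = 13 → n.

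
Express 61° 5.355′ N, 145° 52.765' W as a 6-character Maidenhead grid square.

BP71bc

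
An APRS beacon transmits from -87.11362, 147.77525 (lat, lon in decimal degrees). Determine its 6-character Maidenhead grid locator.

Offset from 180°W / 90°S: lon 327.7753°, lat 2.8864°.
Field: lon ⌊327.7753/20⌋ = 16 → Q; lat ⌊2.8864/10⌋ = 0 → A.
Square: lon ⌊7.7753/2⌋ = 3; lat ⌊2.8864/1⌋ = 2.
Subsquare: lon ⌊1.7753/0.0833333⌋ = 21 → v; lat ⌊0.8864/0.0416667⌋ = 21 → v.

QA32vv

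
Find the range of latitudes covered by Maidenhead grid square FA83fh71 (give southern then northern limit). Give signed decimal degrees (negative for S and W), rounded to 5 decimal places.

-86.70417, -86.70000

Field F=5, A=0: +5·20° lon, +0·10° lat → SW at lon -80°, lat -90°.
Square 8, 3: +8·2° lon, +3·1° lat → SW at lon -64°, lat -87°.
Subsquare f=5, h=7: +5·0.0833333° lon, +7·0.0416667° lat → SW at lon -63.5833°, lat -86.7083°.
Extended square 7, 1: +7·0.00833333° lon, +1·0.00416667° lat → SW at lon -63.525°, lat -86.7042°.
Cell spans 0.00833333° lon × 0.00416667° lat.
south -86.70417, north -86.70000.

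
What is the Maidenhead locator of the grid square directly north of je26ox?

JE27oa

Latitude subsquare x = 23; +1 → 24, wraps to 0 = a, carry into square.
Latitude square 6; +1 → 7.
The longitude characters are unchanged.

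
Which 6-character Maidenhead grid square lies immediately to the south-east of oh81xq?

Longitude subsquare x = 23; +1 → 24, wraps to 0 = a, carry into square.
Longitude square 8; +1 → 9.
Latitude subsquare q = 16; −1 → 15 = p.

OH91ap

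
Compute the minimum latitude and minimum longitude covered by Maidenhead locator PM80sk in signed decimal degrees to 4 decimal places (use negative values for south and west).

30.4167, 137.5000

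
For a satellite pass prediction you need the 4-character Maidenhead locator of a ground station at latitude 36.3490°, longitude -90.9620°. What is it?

Add 180° to longitude and 90° to latitude: 89.04, 126.35.
Field: 89.04/20 → 4 → E, 126.35/10 → 12 → M; chars EM.
Square: 9.04/2 → 4, 6.35/1 → 6; chars 46.

EM46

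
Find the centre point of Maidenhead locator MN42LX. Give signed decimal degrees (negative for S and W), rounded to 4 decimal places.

42.9792, 68.9583

Field M=12, N=13: +12·20° lon, +13·10° lat → SW at lon 60°, lat 40°.
Square 4, 2: +4·2° lon, +2·1° lat → SW at lon 68°, lat 42°.
Subsquare l=11, x=23: +11·0.0833333° lon, +23·0.0416667° lat → SW at lon 68.9167°, lat 42.9583°.
Cell spans 0.0833333° lon × 0.0416667° lat. Centre is SW corner plus half of each.
latitude 42.9792, longitude 68.9583.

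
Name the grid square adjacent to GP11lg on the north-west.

GP11kh

Longitude subsquare l = 11; −1 → 10 = k.
Latitude subsquare g = 6; +1 → 7 = h.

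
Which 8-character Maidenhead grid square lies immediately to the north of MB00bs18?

MB00bs19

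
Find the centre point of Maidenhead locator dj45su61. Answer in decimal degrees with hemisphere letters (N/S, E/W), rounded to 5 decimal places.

Field D=3, J=9: +3·20° lon, +9·10° lat → SW at lon -120°, lat 0°.
Square 4, 5: +4·2° lon, +5·1° lat → SW at lon -112°, lat 5°.
Subsquare s=18, u=20: +18·0.0833333° lon, +20·0.0416667° lat → SW at lon -110.5°, lat 5.83333°.
Extended square 6, 1: +6·0.00833333° lon, +1·0.00416667° lat → SW at lon -110.45°, lat 5.8375°.
Cell spans 0.00833333° lon × 0.00416667° lat. Centre is SW corner plus half of each.
latitude 5.83958° N, longitude 110.44583° W.

5.83958° N, 110.44583° W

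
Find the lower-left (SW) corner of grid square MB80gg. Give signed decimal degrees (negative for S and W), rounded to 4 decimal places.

-79.7500, 76.5000

Field M=12, B=1: +12·20° lon, +1·10° lat → SW at lon 60°, lat -80°.
Square 8, 0: +8·2° lon, +0·1° lat → SW at lon 76°, lat -80°.
Subsquare g=6, g=6: +6·0.0833333° lon, +6·0.0416667° lat → SW at lon 76.5°, lat -79.75°.
latitude -79.7500, longitude 76.5000.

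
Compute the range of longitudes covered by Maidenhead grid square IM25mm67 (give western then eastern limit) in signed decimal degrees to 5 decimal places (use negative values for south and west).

-14.95000, -14.94167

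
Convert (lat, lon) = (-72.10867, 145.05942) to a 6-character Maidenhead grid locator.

Offset from 180°W / 90°S: lon 325.0594°, lat 17.8913°.
Field: lon ⌊325.0594/20⌋ = 16 → Q; lat ⌊17.8913/10⌋ = 1 → B.
Square: lon ⌊5.0594/2⌋ = 2; lat ⌊7.8913/1⌋ = 7.
Subsquare: lon ⌊1.0594/0.0833333⌋ = 12 → m; lat ⌊0.8913/0.0416667⌋ = 21 → v.

QB27mv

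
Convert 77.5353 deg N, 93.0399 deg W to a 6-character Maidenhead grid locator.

EQ37lm

Offset from 180°W / 90°S: lon 86.9601°, lat 167.5353°.
Field (20°×10°, letters A–R): lon ⌊86.9601/20⌋ = 4 → E; lat ⌊167.5353/10⌋ = 16 → Q.
Square (2°×1°, digits 0–9): lon ⌊6.9601/2⌋ = 3; lat ⌊7.5353/1⌋ = 7.
Subsquare (5′×2.5′, letters a–x): lon ⌊0.9601/0.0833333⌋ = 11 → l; lat ⌊0.5353/0.0416667⌋ = 12 → m.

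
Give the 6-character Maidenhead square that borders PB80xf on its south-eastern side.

PB90ae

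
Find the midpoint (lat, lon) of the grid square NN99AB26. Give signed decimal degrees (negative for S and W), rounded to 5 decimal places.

Field N=13, N=13: +13·20° lon, +13·10° lat → SW at lon 80°, lat 40°.
Square 9, 9: +9·2° lon, +9·1° lat → SW at lon 98°, lat 49°.
Subsquare a=0, b=1: +0·0.0833333° lon, +1·0.0416667° lat → SW at lon 98°, lat 49.0417°.
Extended square 2, 6: +2·0.00833333° lon, +6·0.00416667° lat → SW at lon 98.0167°, lat 49.0667°.
Cell spans 0.00833333° lon × 0.00416667° lat. Centre is SW corner plus half of each.
latitude 49.06875, longitude 98.02083.

49.06875, 98.02083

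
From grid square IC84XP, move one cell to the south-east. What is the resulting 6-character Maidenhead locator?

Longitude subsquare x = 23; +1 → 24, wraps to 0 = a, carry into square.
Longitude square 8; +1 → 9.
Latitude subsquare p = 15; −1 → 14 = o.

IC94ao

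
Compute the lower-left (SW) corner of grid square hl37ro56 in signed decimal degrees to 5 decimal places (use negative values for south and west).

27.60833, -32.54167

Field H=7, L=11: +7·20° lon, +11·10° lat → SW at lon -40°, lat 20°.
Square 3, 7: +3·2° lon, +7·1° lat → SW at lon -34°, lat 27°.
Subsquare r=17, o=14: +17·0.0833333° lon, +14·0.0416667° lat → SW at lon -32.5833°, lat 27.5833°.
Extended square 5, 6: +5·0.00833333° lon, +6·0.00416667° lat → SW at lon -32.5417°, lat 27.6083°.
latitude 27.60833, longitude -32.54167.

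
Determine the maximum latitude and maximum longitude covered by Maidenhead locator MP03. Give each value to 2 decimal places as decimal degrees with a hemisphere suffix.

64.00° N, 62.00° E

Field M=12, P=15: +12·20° lon, +15·10° lat → SW at lon 60°, lat 60°.
Square 0, 3: +0·2° lon, +3·1° lat → SW at lon 60°, lat 63°.
Cell spans 2° lon × 1° lat. NE corner is SW corner plus one full cell.
latitude 64.00° N, longitude 62.00° E.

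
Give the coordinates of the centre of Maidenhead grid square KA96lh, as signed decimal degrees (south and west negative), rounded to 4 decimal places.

-83.6875, 38.9583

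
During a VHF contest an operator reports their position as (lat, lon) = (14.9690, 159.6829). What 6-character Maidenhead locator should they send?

QK94ux

Shift to the Maidenhead origin (180°W, 90°S): lon 339.6829, lat 104.9690.
Field: 339.6829/20 → 16 → Q, 104.9690/10 → 10 → K; chars QK.
Square: 19.6829/2 → 9, 4.9690/1 → 4; chars 94.
Subsquare: 1.6829/0.0833333 → 20 → u, 0.9690/0.0416667 → 23 → x; chars ux.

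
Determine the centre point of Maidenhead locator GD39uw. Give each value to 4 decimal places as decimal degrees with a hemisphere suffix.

50.0625° S, 52.2917° W

Field G=6, D=3: +6·20° lon, +3·10° lat → SW at lon -60°, lat -60°.
Square 3, 9: +3·2° lon, +9·1° lat → SW at lon -54°, lat -51°.
Subsquare u=20, w=22: +20·0.0833333° lon, +22·0.0416667° lat → SW at lon -52.3333°, lat -50.0833°.
Cell spans 0.0833333° lon × 0.0416667° lat. Centre is SW corner plus half of each.
latitude 50.0625° S, longitude 52.2917° W.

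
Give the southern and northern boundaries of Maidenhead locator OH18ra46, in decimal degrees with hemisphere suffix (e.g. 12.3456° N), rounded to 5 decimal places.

Field O=14, H=7: +14·20° lon, +7·10° lat → SW at lon 100°, lat -20°.
Square 1, 8: +1·2° lon, +8·1° lat → SW at lon 102°, lat -12°.
Subsquare r=17, a=0: +17·0.0833333° lon, +0·0.0416667° lat → SW at lon 103.417°, lat -12°.
Extended square 4, 6: +4·0.00833333° lon, +6·0.00416667° lat → SW at lon 103.45°, lat -11.975°.
Cell spans 0.00833333° lon × 0.00416667° lat.
south 11.97500° S, north 11.97083° S.

11.97500° S, 11.97083° S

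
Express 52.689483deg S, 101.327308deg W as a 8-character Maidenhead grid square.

DD97ih04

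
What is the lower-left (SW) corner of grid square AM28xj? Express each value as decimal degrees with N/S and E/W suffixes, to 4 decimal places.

Field A=0, M=12: +0·20° lon, +12·10° lat → SW at lon -180°, lat 30°.
Square 2, 8: +2·2° lon, +8·1° lat → SW at lon -176°, lat 38°.
Subsquare x=23, j=9: +23·0.0833333° lon, +9·0.0416667° lat → SW at lon -174.083°, lat 38.375°.
latitude 38.3750° N, longitude 174.0833° W.

38.3750° N, 174.0833° W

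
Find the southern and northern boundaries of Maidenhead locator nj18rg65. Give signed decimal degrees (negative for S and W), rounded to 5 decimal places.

8.27083, 8.27500

Field N=13, J=9: +13·20° lon, +9·10° lat → SW at lon 80°, lat 0°.
Square 1, 8: +1·2° lon, +8·1° lat → SW at lon 82°, lat 8°.
Subsquare r=17, g=6: +17·0.0833333° lon, +6·0.0416667° lat → SW at lon 83.4167°, lat 8.25°.
Extended square 6, 5: +6·0.00833333° lon, +5·0.00416667° lat → SW at lon 83.4667°, lat 8.27083°.
Cell spans 0.00833333° lon × 0.00416667° lat.
south 8.27083, north 8.27500.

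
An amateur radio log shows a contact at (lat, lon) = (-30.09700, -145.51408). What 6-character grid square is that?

Offset from 180°W / 90°S: lon 34.4859°, lat 59.9030°.
Field: lon ⌊34.4859/20⌋ = 1 → B; lat ⌊59.9030/10⌋ = 5 → F.
Square: lon ⌊14.4859/2⌋ = 7; lat ⌊9.9030/1⌋ = 9.
Subsquare: lon ⌊0.4859/0.0833333⌋ = 5 → f; lat ⌊0.9030/0.0416667⌋ = 21 → v.

BF79fv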